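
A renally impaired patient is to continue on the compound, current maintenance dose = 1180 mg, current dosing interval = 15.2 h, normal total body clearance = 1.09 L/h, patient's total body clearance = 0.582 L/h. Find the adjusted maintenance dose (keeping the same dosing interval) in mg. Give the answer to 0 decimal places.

To keep the same average steady-state level, dosing rate must scale with clearance.
CL ratio = 0.582 / 1.09 = 0.5339
New dose (same interval) = 1180 × 0.5339 = 630.0 mg

630 mg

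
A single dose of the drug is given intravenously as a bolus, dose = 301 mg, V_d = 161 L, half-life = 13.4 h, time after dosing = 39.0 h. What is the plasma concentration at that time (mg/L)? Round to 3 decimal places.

C₀ = Dose / Vd = 301.0 / 161 = 1.870 mg/L
k = ln2 / t½ = 0.693147 / 13.4 = 0.05173 h⁻¹
C = C₀ · e^(−k·t) = 1.870 × e^(−0.05173 × 39.0)
  = 1.870 × 0.1330 = 0.2487 mg/L

0.249 mg/L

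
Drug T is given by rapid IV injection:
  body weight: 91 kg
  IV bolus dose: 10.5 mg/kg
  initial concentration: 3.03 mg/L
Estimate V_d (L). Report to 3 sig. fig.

Dose = 10.5 × 91 = 955.5 mg
Vd = Dose / C₀ = 955.5 / 3.03 = 315.3 L

315 L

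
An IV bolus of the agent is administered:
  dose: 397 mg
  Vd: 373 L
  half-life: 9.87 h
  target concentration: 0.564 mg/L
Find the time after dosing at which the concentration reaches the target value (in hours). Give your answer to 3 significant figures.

9.04 h

C₀ = Dose / Vd = 397.0 / 373 = 1.064 mg/L
k = ln2 / t½ = 0.693147 / 9.87 = 0.07023 h⁻¹
t = ln(C₀ / C) / k = ln(1.064 / 0.564) / 0.07023
  = ln(1.887) / 0.07023 = 0.6350 / 0.07023 = 9.042 h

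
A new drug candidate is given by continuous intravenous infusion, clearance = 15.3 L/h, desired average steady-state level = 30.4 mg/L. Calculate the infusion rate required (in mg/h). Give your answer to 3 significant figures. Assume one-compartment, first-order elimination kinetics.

465 mg/h

At steady state, infusion rate R₀ = Css × CL = 30.4 × 15.30 = 465.1 mg/h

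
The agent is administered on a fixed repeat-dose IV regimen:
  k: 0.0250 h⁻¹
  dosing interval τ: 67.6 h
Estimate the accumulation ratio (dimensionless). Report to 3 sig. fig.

1.23

e^(−kτ) = e^(−0.02500 × 67.6) = 0.1845
Accumulation ratio R = 1 / (1 − e^(−kτ)) = 1 / (1 − 0.1845) = 1.226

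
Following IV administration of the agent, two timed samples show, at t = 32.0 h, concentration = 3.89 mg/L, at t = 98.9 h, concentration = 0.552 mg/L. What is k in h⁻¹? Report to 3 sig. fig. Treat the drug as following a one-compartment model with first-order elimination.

0.0292 h⁻¹

k = ln(C₁/C₂) / (t₂ − t₁) = ln(3.89/0.552) / (98.9 − 32.0)
  = 1.953 / 66.90 = 0.02919 h⁻¹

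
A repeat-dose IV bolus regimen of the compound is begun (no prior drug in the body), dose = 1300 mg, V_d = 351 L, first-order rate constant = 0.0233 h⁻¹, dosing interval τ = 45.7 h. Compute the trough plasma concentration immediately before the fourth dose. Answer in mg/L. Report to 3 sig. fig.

C₀ per dose = Dose / Vd = 1300 / 351 = 3.704 mg/L
Fraction remaining after one interval: r = e^(−kτ) = e^(−0.02330 × 45.7) = 0.3448
Before dose 4, 3 doses have been given (aged 1τ, 2τ, 3τ).
C_trough = C₀ × (r + r² + … + r^3) = C₀ × r(1−r^3)/(1−r)
        = 3.704 × 0.3448 × (1 − 0.04099) / (1 − 0.3448) = 1.869 mg/L

1.87 mg/L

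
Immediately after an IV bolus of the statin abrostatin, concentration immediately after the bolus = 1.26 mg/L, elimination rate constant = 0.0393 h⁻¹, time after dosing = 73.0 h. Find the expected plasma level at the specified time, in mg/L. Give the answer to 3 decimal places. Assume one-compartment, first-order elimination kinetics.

C = C₀ · e^(−k·t) = 1.260 × e^(−0.03930 × 73.0)
  = 1.260 × 0.05676 = 0.07152 mg/L

0.072 mg/L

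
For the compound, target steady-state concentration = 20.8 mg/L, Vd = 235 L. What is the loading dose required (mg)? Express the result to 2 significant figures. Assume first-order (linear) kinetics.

LD = Css × Vd = 20.8 × 235 = 4888 mg

4900 mg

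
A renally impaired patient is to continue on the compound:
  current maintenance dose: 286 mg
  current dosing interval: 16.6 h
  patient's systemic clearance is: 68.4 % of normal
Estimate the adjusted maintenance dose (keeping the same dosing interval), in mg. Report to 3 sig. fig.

196 mg

To keep the same average steady-state level, dosing rate must scale with clearance.
CL ratio = 68.4 / 100 = 0.6840
New dose (same interval) = 286 × 0.6840 = 195.6 mg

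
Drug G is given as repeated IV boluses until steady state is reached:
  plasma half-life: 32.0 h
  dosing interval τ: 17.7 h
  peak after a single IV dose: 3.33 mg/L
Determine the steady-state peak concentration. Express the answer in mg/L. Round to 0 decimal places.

10 mg/L

k = ln2 / t½ = 0.693147 / 32.0 = 0.02166 h⁻¹
e^(−kτ) = e^(−0.02166 × 17.7) = 0.6816
Accumulation ratio R = 1 / (1 − e^(−kτ)) = 1 / (1 − 0.6816) = 3.141
Steady-state peak = C₀ × R = 3.33 × 3.141 = 10.46 mg/L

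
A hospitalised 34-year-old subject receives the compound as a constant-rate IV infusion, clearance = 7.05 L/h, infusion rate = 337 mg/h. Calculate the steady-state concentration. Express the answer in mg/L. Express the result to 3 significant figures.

At steady state Css = R₀ / CL = 337 / 7.050 = 47.80 mg/L

47.8 mg/L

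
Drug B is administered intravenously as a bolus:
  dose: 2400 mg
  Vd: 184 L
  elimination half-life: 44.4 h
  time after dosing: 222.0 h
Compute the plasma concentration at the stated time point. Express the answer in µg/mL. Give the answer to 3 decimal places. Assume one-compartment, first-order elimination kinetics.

0.408 µg/mL

C₀ = Dose / Vd = 2400 / 184 = 13.04 mg/L
k = ln2 / t½ = 0.693147 / 44.4 = 0.01561 h⁻¹
t / t½ = 222.0 / 44.4 = 5 half-lives
C = C₀ × (1/2)^5 = 13.04 × 0.03125 = 0.4075 mg/L
(0.4075 mg/L = 0.4075 µg/mL)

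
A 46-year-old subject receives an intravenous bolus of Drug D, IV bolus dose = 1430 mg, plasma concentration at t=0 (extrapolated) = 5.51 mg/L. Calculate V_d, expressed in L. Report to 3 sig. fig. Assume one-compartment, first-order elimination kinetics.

Vd = Dose / C₀ = 1430 / 5.51 = 259.5 L

260 L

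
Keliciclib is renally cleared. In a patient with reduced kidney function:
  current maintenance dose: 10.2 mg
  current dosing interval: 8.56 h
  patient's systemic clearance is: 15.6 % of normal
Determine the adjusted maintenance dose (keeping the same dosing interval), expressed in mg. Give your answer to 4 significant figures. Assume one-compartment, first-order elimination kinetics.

To keep the same average steady-state level, dosing rate must scale with clearance.
CL ratio = 15.6 / 100 = 0.1560
New dose (same interval) = 10.2 × 0.1560 = 1.591 mg

1.591 mg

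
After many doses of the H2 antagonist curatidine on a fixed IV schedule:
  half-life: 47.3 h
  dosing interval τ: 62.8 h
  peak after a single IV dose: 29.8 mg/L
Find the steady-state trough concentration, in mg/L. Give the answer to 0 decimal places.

k = ln2 / t½ = 0.693147 / 47.3 = 0.01465 h⁻¹
e^(−kτ) = e^(−0.01465 × 62.8) = 0.3985
Accumulation ratio R = 1 / (1 − e^(−kτ)) = 1 / (1 − 0.3985) = 1.663
Steady-state trough = C₀ × R × e^(−kτ) = 29.8 × 1.663 × 0.3985 = 19.75 mg/L

20 mg/L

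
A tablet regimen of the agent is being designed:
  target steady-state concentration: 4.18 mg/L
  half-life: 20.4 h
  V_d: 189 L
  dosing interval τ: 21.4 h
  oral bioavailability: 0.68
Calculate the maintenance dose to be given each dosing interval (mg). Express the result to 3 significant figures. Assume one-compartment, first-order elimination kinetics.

k = ln2 / t½ = 0.693147 / 20.4 = 0.03398 h⁻¹
CL = k × Vd = 0.03398 × 189 = 6.422 L/h
At steady state, F × (Dose/τ) = Css × CL.
Dose = Css × CL × τ / F = 4.18 × 6.422 × 21.4 / 0.68 = 844.8 mg

845 mg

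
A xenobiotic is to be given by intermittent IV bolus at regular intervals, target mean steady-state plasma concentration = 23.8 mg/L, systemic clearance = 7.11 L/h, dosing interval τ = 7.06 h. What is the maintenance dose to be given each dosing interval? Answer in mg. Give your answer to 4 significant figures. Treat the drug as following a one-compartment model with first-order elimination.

1195 mg

At steady state, Dose/τ = Css × CL.
Dose = Css × CL × τ = 23.8 × 7.110 × 7.06 = 1195 mg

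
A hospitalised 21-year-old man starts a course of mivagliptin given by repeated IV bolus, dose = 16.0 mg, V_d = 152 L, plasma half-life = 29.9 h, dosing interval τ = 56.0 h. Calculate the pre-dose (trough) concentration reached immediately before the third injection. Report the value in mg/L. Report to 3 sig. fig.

C₀ per dose = Dose / Vd = 16.0 / 152 = 0.1053 mg/L
k = ln2 / t½ = 0.693147 / 29.9 = 0.02318 h⁻¹
Fraction remaining after one interval: r = e^(−kτ) = e^(−0.02318 × 56.0) = 0.2731
Before dose 3, 2 doses have been given (aged 1τ, 2τ).
C_trough = C₀ × (r + r²) = 0.1053 × (0.2731 + 0.07458) = 0.03661 mg/L

0.0366 mg/L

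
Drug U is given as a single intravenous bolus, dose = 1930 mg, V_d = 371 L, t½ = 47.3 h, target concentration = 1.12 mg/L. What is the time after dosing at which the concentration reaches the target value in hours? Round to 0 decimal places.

C₀ = Dose / Vd = 1930 / 371 = 5.202 mg/L
k = ln2 / t½ = 0.693147 / 47.3 = 0.01465 h⁻¹
t = ln(C₀ / C) / k = ln(5.202 / 1.12) / 0.01465
  = ln(4.645) / 0.01465 = 1.536 / 0.01465 = 104.8 h

105 h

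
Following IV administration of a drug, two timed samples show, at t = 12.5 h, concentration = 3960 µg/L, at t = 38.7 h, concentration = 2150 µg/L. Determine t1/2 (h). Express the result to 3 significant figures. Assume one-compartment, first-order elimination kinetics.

29.7 h

k = ln(C₁/C₂) / (t₂ − t₁) = ln(3960/2150) / (38.7 − 12.5)
  = 0.6108 / 26.20 = 0.02331 h⁻¹
t½ = ln2 / k = 0.693147 / 0.02331 = 29.74 h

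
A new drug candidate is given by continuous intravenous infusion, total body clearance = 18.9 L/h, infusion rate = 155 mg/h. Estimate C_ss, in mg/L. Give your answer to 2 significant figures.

8.2 mg/L

At steady state Css = R₀ / CL = 155 / 18.90 = 8.201 mg/L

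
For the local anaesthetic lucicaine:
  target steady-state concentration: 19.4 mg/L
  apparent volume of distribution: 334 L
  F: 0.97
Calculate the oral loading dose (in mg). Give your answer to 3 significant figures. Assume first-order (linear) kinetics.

6680 mg

LD = Css × Vd / F = 19.4 × 334 / 0.97 = 6680 mg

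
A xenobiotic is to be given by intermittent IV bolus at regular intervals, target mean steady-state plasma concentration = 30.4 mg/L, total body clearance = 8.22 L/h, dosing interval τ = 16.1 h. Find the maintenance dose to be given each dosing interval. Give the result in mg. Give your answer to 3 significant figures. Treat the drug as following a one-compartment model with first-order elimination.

At steady state, Dose/τ = Css × CL.
Dose = Css × CL × τ = 30.4 × 8.220 × 16.1 = 4023 mg

4020 mg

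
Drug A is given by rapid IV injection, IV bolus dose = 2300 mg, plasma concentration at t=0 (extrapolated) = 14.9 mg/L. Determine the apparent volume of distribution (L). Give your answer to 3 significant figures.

154 L

Vd = Dose / C₀ = 2300 / 14.9 = 154.4 L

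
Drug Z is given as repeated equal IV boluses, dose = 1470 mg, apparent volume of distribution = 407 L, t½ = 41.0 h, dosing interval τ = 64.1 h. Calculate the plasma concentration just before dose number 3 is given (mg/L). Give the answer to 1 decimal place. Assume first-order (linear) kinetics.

C₀ per dose = Dose / Vd = 1470 / 407 = 3.612 mg/L
k = ln2 / t½ = 0.693147 / 41.0 = 0.01691 h⁻¹
Fraction remaining after one interval: r = e^(−kτ) = e^(−0.01691 × 64.1) = 0.3383
Before dose 3, 2 doses have been given (aged 1τ, 2τ).
C_trough = C₀ × (r + r²) = 3.612 × (0.3383 + 0.1144) = 1.635 mg/L

1.6 mg/L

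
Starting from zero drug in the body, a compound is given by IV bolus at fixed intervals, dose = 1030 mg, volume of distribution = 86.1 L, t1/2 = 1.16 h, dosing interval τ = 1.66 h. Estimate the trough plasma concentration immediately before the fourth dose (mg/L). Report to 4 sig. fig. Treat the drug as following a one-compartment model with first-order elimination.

C₀ per dose = Dose / Vd = 1030 / 86.1 = 11.96 mg/L
k = ln2 / t½ = 0.693147 / 1.16 = 0.5975 h⁻¹
Fraction remaining after one interval: r = e^(−kτ) = e^(−0.5975 × 1.66) = 0.3709
Before dose 4, 3 doses have been given (aged 1τ, 2τ, 3τ).
C_trough = C₀ × (r + r² + … + r^3) = C₀ × r(1−r^3)/(1−r)
        = 11.96 × 0.3709 × (1 − 0.05102) / (1 − 0.3709) = 6.692 mg/L

6.692 mg/L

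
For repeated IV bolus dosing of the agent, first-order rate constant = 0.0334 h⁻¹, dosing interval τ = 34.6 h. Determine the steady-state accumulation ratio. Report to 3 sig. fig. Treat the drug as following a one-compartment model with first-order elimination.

e^(−kτ) = e^(−0.03340 × 34.6) = 0.3149
Accumulation ratio R = 1 / (1 − e^(−kτ)) = 1 / (1 − 0.3149) = 1.460

1.46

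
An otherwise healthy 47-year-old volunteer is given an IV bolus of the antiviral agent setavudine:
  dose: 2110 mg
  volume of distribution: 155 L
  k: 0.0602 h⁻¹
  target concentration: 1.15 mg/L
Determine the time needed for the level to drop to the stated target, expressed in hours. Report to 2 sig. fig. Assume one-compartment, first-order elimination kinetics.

C₀ = Dose / Vd = 2110 / 155 = 13.61 mg/L
t = ln(C₀ / C) / k = ln(13.61 / 1.15) / 0.06020
  = ln(11.83) / 0.06020 = 2.471 / 0.06020 = 41.05 h

41 h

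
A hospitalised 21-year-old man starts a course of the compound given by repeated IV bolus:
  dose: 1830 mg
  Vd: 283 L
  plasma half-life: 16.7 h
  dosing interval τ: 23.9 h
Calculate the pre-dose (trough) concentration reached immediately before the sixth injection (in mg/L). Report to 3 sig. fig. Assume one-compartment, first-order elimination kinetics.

3.78 mg/L

C₀ per dose = Dose / Vd = 1830 / 283 = 6.466 mg/L
k = ln2 / t½ = 0.693147 / 16.7 = 0.04151 h⁻¹
Fraction remaining after one interval: r = e^(−kτ) = e^(−0.04151 × 23.9) = 0.3708
Before dose 6, 5 doses have been given (aged 1τ, 2τ, 3τ, 4τ, 5τ).
C_trough = C₀ × (r + r² + … + r^5) = C₀ × r(1−r^5)/(1−r)
        = 6.466 × 0.3708 × (1 − 0.007010) / (1 − 0.3708) = 3.784 mg/L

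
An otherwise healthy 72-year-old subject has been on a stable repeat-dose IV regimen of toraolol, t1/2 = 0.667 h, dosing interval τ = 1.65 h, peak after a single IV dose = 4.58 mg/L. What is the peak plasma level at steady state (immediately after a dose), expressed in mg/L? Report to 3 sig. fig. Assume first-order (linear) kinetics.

k = ln2 / t½ = 0.693147 / 0.667 = 1.039 h⁻¹
e^(−kτ) = e^(−1.039 × 1.65) = 0.1801
Accumulation ratio R = 1 / (1 − e^(−kτ)) = 1 / (1 − 0.1801) = 1.220
Steady-state peak = C₀ × R = 4.58 × 1.220 = 5.588 mg/L

5.59 mg/L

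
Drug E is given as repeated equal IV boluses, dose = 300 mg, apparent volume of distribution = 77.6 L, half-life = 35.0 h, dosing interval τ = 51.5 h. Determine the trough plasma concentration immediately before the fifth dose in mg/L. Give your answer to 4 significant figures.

C₀ per dose = Dose / Vd = 300 / 77.6 = 3.866 mg/L
k = ln2 / t½ = 0.693147 / 35.0 = 0.01980 h⁻¹
Fraction remaining after one interval: r = e^(−kτ) = e^(−0.01980 × 51.5) = 0.3607
Before dose 5, 4 doses have been given (aged 1τ, 2τ, 3τ, 4τ).
C_trough = C₀ × (r + r² + … + r^4) = C₀ × r(1−r^4)/(1−r)
        = 3.866 × 0.3607 × (1 − 0.01693) / (1 − 0.3607) = 2.144 mg/L

2.144 mg/L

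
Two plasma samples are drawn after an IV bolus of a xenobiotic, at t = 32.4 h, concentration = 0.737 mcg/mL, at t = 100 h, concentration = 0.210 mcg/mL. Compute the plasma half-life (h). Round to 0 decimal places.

k = ln(C₁/C₂) / (t₂ − t₁) = ln(0.737/0.210) / (100 − 32.4)
  = 1.255 / 67.60 = 0.01857 h⁻¹
t½ = ln2 / k = 0.693147 / 0.01857 = 37.33 h

37 h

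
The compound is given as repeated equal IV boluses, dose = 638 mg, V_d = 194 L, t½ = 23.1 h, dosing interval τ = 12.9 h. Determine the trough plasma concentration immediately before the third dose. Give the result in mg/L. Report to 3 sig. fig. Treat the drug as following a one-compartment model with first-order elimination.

C₀ per dose = Dose / Vd = 638 / 194 = 3.289 mg/L
k = ln2 / t½ = 0.693147 / 23.1 = 0.03001 h⁻¹
Fraction remaining after one interval: r = e^(−kτ) = e^(−0.03001 × 12.9) = 0.6790
Before dose 3, 2 doses have been given (aged 1τ, 2τ).
C_trough = C₀ × (r + r²) = 3.289 × (0.6790 + 0.4610) = 3.749 mg/L

3.75 mg/L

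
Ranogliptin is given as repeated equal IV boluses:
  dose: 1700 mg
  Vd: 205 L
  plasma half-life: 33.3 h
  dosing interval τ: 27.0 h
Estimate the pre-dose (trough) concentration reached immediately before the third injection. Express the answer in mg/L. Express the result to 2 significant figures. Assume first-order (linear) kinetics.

7.4 mg/L

C₀ per dose = Dose / Vd = 1700 / 205 = 8.293 mg/L
k = ln2 / t½ = 0.693147 / 33.3 = 0.02082 h⁻¹
Fraction remaining after one interval: r = e^(−kτ) = e^(−0.02082 × 27.0) = 0.5700
Before dose 3, 2 doses have been given (aged 1τ, 2τ).
C_trough = C₀ × (r + r²) = 8.293 × (0.5700 + 0.3249) = 7.421 mg/L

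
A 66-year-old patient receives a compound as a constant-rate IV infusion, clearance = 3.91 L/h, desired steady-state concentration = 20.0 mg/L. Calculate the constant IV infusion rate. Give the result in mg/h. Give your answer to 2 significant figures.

At steady state, infusion rate R₀ = Css × CL = 20.0 × 3.910 = 78.20 mg/h

78 mg/h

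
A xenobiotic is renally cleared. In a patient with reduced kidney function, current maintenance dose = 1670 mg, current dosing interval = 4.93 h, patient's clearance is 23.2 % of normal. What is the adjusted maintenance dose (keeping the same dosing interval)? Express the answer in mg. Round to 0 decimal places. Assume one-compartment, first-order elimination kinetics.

To keep the same average steady-state level, dosing rate must scale with clearance.
CL ratio = 23.2 / 100 = 0.2320
New dose (same interval) = 1670 × 0.2320 = 387.4 mg

387 mg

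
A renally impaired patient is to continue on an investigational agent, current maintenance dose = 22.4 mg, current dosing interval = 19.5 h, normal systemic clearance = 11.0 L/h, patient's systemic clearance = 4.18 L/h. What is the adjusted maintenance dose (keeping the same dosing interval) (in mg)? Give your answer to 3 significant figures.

To keep the same average steady-state level, dosing rate must scale with clearance.
CL ratio = 4.18 / 11.0 = 0.3800
New dose (same interval) = 22.4 × 0.3800 = 8.512 mg

8.51 mg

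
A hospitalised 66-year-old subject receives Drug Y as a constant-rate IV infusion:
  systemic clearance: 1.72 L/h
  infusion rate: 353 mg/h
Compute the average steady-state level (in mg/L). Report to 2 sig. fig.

210 mg/L

At steady state Css = R₀ / CL = 353 / 1.720 = 205.2 mg/L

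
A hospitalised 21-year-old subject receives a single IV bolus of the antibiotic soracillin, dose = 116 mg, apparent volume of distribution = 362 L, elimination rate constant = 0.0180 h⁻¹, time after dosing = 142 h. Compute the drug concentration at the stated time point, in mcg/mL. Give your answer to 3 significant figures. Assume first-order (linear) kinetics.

C₀ = Dose / Vd = 116.0 / 362 = 0.3204 mg/L
C = C₀ · e^(−k·t) = 0.3204 × e^(−0.01800 × 142)
  = 0.3204 × 0.07761 = 0.02487 mg/L
(0.02487 mg/L = 0.02487 mcg/mL)

0.0249 mcg/mL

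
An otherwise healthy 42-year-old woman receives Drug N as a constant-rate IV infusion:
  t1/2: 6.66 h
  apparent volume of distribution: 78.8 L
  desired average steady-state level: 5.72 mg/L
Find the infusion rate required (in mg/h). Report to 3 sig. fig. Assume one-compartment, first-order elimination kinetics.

k = ln2 / t½ = 0.693147 / 6.66 = 0.1041 h⁻¹
CL = k × Vd = 0.1041 × 78.8 = 8.203 L/h
At steady state, infusion rate R₀ = Css × CL = 5.72 × 8.203 = 46.92 mg/h

46.9 mg/h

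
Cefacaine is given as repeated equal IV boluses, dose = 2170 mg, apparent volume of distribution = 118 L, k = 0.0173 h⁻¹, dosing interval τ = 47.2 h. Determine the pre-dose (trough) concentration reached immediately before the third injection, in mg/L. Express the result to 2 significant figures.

C₀ per dose = Dose / Vd = 2170 / 118 = 18.39 mg/L
Fraction remaining after one interval: r = e^(−kτ) = e^(−0.01730 × 47.2) = 0.4419
Before dose 3, 2 doses have been given (aged 1τ, 2τ).
C_trough = C₀ × (r + r²) = 18.39 × (0.4419 + 0.1953) = 11.72 mg/L

12 mg/L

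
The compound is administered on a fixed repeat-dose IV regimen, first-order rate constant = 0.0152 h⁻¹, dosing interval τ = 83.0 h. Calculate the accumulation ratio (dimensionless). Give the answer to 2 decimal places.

e^(−kτ) = e^(−0.01520 × 83.0) = 0.2832
Accumulation ratio R = 1 / (1 − e^(−kτ)) = 1 / (1 − 0.2832) = 1.395

1.40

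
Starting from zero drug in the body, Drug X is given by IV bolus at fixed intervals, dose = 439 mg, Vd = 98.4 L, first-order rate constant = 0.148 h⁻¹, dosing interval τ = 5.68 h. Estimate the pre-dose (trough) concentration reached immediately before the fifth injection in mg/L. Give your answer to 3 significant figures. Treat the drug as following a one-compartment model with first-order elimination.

C₀ per dose = Dose / Vd = 439 / 98.4 = 4.461 mg/L
Fraction remaining after one interval: r = e^(−kτ) = e^(−0.1480 × 5.68) = 0.4314
Before dose 5, 4 doses have been given (aged 1τ, 2τ, 3τ, 4τ).
C_trough = C₀ × (r + r² + … + r^4) = C₀ × r(1−r^4)/(1−r)
        = 4.461 × 0.4314 × (1 − 0.03464) / (1 − 0.4314) = 3.267 mg/L

3.27 mg/L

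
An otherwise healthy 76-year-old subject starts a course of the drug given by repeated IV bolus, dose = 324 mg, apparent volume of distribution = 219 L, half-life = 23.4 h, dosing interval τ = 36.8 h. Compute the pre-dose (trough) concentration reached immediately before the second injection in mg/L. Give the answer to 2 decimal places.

C₀ per dose = Dose / Vd = 324 / 219 = 1.479 mg/L
k = ln2 / t½ = 0.693147 / 23.4 = 0.02962 h⁻¹
Fraction remaining after one interval: r = e^(−kτ) = e^(−0.02962 × 36.8) = 0.3362
Before dose 2, 1 dose has been given (aged 1τ).
C_trough = C₀ × r = 1.479 × 0.3362 = 0.4972 mg/L

0.50 mg/L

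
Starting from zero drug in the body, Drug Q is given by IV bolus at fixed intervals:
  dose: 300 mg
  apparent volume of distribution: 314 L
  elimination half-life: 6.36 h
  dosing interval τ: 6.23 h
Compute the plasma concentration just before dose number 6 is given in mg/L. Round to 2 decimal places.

0.95 mg/L

C₀ per dose = Dose / Vd = 300 / 314 = 0.9554 mg/L
k = ln2 / t½ = 0.693147 / 6.36 = 0.1090 h⁻¹
Fraction remaining after one interval: r = e^(−kτ) = e^(−0.1090 × 6.23) = 0.5071
Before dose 6, 5 doses have been given (aged 1τ, 2τ, 3τ, 4τ, 5τ).
C_trough = C₀ × (r + r² + … + r^5) = C₀ × r(1−r^5)/(1−r)
        = 0.9554 × 0.5071 × (1 − 0.03353) / (1 − 0.5071) = 0.9500 mg/L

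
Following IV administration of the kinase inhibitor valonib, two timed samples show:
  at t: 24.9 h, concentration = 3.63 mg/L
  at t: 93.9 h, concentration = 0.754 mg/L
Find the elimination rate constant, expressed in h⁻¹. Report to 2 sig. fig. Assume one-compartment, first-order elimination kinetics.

0.023 h⁻¹

k = ln(C₁/C₂) / (t₂ − t₁) = ln(3.63/0.754) / (93.9 − 24.9)
  = 1.572 / 69.00 = 0.02278 h⁻¹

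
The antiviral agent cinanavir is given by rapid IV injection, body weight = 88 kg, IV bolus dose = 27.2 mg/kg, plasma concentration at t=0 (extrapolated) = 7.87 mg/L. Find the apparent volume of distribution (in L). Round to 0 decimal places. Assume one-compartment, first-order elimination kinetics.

Dose = 27.2 × 88 = 2394 mg
Vd = Dose / C₀ = 2394 / 7.87 = 304.2 L

304 L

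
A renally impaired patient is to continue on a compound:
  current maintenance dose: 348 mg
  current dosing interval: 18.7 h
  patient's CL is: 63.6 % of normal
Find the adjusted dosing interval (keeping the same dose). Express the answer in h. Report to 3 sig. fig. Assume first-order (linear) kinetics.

To keep the same average steady-state level, dosing rate must scale with clearance.
CL ratio = 63.6 / 100 = 0.6360
New interval (same dose) = 18.7 / 0.6360 = 29.40 h

29.4 h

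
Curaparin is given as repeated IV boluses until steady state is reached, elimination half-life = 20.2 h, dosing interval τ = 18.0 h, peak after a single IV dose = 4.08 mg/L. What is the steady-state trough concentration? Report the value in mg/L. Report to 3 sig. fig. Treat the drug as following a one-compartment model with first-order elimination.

k = ln2 / t½ = 0.693147 / 20.2 = 0.03431 h⁻¹
e^(−kτ) = e^(−0.03431 × 18.0) = 0.5392
Accumulation ratio R = 1 / (1 − e^(−kτ)) = 1 / (1 − 0.5392) = 2.170
Steady-state trough = C₀ × R × e^(−kτ) = 4.08 × 2.170 × 0.5392 = 4.774 mg/L

4.77 mg/L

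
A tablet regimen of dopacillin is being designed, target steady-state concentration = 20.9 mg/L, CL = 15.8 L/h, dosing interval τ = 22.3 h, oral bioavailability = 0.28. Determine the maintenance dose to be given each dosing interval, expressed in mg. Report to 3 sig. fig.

At steady state, F × (Dose/τ) = Css × CL.
Dose = Css × CL × τ / F = 20.9 × 15.80 × 22.3 / 0.28 = 26300 mg

26300 mg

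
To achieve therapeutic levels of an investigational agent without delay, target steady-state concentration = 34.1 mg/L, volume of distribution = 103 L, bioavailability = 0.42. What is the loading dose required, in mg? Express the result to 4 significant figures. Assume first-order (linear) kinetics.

LD = Css × Vd / F = 34.1 × 103 / 0.42 = 8363 mg

8363 mg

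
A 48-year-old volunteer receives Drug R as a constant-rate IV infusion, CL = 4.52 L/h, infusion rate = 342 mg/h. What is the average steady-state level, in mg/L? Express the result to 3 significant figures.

At steady state Css = R₀ / CL = 342 / 4.520 = 75.66 mg/L

75.7 mg/L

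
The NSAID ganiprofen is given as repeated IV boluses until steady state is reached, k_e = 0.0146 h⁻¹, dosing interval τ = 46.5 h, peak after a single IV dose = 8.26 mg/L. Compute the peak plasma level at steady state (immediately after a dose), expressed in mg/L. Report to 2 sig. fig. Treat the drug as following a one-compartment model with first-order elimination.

e^(−kτ) = e^(−0.01460 × 46.5) = 0.5072
Accumulation ratio R = 1 / (1 − e^(−kτ)) = 1 / (1 − 0.5072) = 2.029
Steady-state peak = C₀ × R = 8.26 × 2.029 = 16.76 mg/L

17 mg/L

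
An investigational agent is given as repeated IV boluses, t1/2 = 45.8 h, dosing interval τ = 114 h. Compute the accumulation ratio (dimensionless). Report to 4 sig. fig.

k = ln2 / t½ = 0.693147 / 45.8 = 0.01513 h⁻¹
e^(−kτ) = e^(−0.01513 × 114) = 0.1782
Accumulation ratio R = 1 / (1 − e^(−kτ)) = 1 / (1 − 0.1782) = 1.217

1.217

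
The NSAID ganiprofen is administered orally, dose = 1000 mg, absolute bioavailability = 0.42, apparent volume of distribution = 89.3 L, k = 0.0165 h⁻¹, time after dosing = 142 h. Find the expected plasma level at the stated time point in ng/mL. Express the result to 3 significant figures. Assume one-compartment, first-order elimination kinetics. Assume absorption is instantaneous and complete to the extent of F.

452 ng/mL

Amount reaching circulation = F × Dose = 0.42 × 1000 = 420.0 mg
C₀ = F·Dose / Vd = 420.0 / 89.3 = 4.703 mg/L
C = C₀ · e^(−k·t) = 4.703 × e^(−0.01650 × 142)
  = 4.703 × 0.09604 = 0.4517 mg/L
Convert: 0.4517 mg/L × 1000 = 451.7 ng/mL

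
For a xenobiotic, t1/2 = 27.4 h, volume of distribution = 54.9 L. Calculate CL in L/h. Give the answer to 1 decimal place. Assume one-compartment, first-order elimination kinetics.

1.4 L/h

k = ln2 / t½ = 0.693147 / 27.4 = 0.02530 h⁻¹
CL = k × Vd = 0.02530 × 54.9 = 1.389 L/h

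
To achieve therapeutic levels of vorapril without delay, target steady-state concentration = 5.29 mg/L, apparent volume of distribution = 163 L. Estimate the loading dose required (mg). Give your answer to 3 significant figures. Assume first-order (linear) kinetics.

LD = Css × Vd = 5.29 × 163 = 862.3 mg

862 mg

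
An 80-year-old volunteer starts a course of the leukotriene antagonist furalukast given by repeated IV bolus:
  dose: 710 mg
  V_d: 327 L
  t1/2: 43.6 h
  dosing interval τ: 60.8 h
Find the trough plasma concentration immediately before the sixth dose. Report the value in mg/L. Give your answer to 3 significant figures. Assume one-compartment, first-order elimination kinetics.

C₀ per dose = Dose / Vd = 710 / 327 = 2.171 mg/L
k = ln2 / t½ = 0.693147 / 43.6 = 0.01590 h⁻¹
Fraction remaining after one interval: r = e^(−kτ) = e^(−0.01590 × 60.8) = 0.3803
Before dose 6, 5 doses have been given (aged 1τ, 2τ, 3τ, 4τ, 5τ).
C_trough = C₀ × (r + r² + … + r^5) = C₀ × r(1−r^5)/(1−r)
        = 2.171 × 0.3803 × (1 − 0.007955) / (1 − 0.3803) = 1.322 mg/L

1.32 mg/L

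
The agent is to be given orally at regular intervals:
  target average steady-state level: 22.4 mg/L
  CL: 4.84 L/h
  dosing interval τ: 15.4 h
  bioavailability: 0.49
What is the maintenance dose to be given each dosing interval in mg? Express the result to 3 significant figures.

3410 mg

At steady state, F × (Dose/τ) = Css × CL.
Dose = Css × CL × τ / F = 22.4 × 4.840 × 15.4 / 0.49 = 3407 mg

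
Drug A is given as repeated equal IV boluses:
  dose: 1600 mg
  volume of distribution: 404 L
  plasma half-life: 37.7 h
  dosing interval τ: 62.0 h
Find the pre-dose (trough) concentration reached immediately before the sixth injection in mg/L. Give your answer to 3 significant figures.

1.86 mg/L

C₀ per dose = Dose / Vd = 1600 / 404 = 3.960 mg/L
k = ln2 / t½ = 0.693147 / 37.7 = 0.01839 h⁻¹
Fraction remaining after one interval: r = e^(−kτ) = e^(−0.01839 × 62.0) = 0.3198
Before dose 6, 5 doses have been given (aged 1τ, 2τ, 3τ, 4τ, 5τ).
C_trough = C₀ × (r + r² + … + r^5) = C₀ × r(1−r^5)/(1−r)
        = 3.960 × 0.3198 × (1 − 0.003345) / (1 − 0.3198) = 1.856 mg/L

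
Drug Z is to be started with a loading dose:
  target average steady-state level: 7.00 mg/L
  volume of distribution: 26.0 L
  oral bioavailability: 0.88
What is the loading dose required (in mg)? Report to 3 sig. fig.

LD = Css × Vd / F = 7.00 × 26.0 / 0.88 = 206.8 mg

207 mg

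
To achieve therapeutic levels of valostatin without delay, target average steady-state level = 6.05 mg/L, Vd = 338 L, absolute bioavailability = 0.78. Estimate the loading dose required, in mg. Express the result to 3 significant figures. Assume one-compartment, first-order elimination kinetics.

LD = Css × Vd / F = 6.05 × 338 / 0.78 = 2622 mg

2620 mg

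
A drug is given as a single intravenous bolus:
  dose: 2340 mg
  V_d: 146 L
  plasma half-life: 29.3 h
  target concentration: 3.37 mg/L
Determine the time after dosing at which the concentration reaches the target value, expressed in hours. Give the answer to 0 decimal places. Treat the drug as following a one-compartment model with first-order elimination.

66 h

C₀ = Dose / Vd = 2340 / 146 = 16.03 mg/L
k = ln2 / t½ = 0.693147 / 29.3 = 0.02366 h⁻¹
t = ln(C₀ / C) / k = ln(16.03 / 3.37) / 0.02366
  = ln(4.757) / 0.02366 = 1.560 / 0.02366 = 65.93 h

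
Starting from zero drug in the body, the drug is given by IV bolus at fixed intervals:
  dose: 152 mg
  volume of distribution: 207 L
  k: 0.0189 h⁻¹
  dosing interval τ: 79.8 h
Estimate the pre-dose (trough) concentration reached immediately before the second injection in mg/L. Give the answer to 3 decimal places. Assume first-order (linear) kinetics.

0.163 mg/L

C₀ per dose = Dose / Vd = 152 / 207 = 0.7343 mg/L
Fraction remaining after one interval: r = e^(−kτ) = e^(−0.01890 × 79.8) = 0.2213
Before dose 2, 1 dose has been given (aged 1τ).
C_trough = C₀ × r = 0.7343 × 0.2213 = 0.1625 mg/L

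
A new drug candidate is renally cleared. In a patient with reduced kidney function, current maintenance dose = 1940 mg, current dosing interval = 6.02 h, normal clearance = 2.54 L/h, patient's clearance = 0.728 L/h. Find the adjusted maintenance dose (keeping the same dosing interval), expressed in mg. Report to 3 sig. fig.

To keep the same average steady-state level, dosing rate must scale with clearance.
CL ratio = 0.728 / 2.54 = 0.2866
New dose (same interval) = 1940 × 0.2866 = 556.0 mg

556 mg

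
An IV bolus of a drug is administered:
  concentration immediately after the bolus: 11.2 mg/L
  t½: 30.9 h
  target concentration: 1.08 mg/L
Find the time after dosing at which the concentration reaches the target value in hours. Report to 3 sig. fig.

104 h

k = ln2 / t½ = 0.693147 / 30.9 = 0.02243 h⁻¹
t = ln(C₀ / C) / k = ln(11.20 / 1.08) / 0.02243
  = ln(10.37) / 0.02243 = 2.339 / 0.02243 = 104.3 h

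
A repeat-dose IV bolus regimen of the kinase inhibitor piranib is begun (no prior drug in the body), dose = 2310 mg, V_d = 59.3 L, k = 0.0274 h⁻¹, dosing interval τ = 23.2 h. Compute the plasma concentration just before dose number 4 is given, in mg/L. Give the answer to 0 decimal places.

C₀ per dose = Dose / Vd = 2310 / 59.3 = 38.95 mg/L
Fraction remaining after one interval: r = e^(−kτ) = e^(−0.02740 × 23.2) = 0.5296
Before dose 4, 3 doses have been given (aged 1τ, 2τ, 3τ).
C_trough = C₀ × (r + r² + … + r^3) = C₀ × r(1−r^3)/(1−r)
        = 38.95 × 0.5296 × (1 − 0.1485) / (1 − 0.5296) = 37.34 mg/L

37 mg/L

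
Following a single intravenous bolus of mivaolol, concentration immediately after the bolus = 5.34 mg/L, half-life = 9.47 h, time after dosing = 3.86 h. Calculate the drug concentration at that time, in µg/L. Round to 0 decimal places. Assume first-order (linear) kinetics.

k = ln2 / t½ = 0.693147 / 9.47 = 0.07319 h⁻¹
C = C₀ · e^(−k·t) = 5.340 × e^(−0.07319 × 3.86)
  = 5.340 × 0.7539 = 4.026 mg/L
Convert: 4.026 mg/L × 1000 = 4026 µg/L

4026 µg/L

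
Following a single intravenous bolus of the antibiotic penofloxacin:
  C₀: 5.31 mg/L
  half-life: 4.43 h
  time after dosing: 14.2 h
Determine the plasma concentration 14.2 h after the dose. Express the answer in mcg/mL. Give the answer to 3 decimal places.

k = ln2 / t½ = 0.693147 / 4.43 = 0.1565 h⁻¹
C = C₀ · e^(−k·t) = 5.310 × e^(−0.1565 × 14.2)
  = 5.310 × 0.1084 = 0.5756 mg/L
(0.5756 mg/L = 0.5756 mcg/mL)

0.576 mcg/mL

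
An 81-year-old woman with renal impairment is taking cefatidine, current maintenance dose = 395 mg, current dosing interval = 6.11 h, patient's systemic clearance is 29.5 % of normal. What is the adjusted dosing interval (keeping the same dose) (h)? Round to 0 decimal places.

21 h

To keep the same average steady-state level, dosing rate must scale with clearance.
CL ratio = 29.5 / 100 = 0.2950
New interval (same dose) = 6.11 / 0.2950 = 20.71 h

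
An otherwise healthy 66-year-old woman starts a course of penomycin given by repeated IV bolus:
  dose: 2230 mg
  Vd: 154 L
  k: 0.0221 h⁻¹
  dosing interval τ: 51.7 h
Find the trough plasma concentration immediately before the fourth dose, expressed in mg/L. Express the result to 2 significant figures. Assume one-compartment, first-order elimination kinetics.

6.6 mg/L

C₀ per dose = Dose / Vd = 2230 / 154 = 14.48 mg/L
Fraction remaining after one interval: r = e^(−kτ) = e^(−0.02210 × 51.7) = 0.3190
Before dose 4, 3 doses have been given (aged 1τ, 2τ, 3τ).
C_trough = C₀ × (r + r² + … + r^3) = C₀ × r(1−r^3)/(1−r)
        = 14.48 × 0.3190 × (1 − 0.03246) / (1 − 0.3190) = 6.563 mg/L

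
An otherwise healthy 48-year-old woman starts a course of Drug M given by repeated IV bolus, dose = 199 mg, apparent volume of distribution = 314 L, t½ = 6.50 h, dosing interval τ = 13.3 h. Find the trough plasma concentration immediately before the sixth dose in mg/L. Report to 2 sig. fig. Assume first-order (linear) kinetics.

C₀ per dose = Dose / Vd = 199 / 314 = 0.6338 mg/L
k = ln2 / t½ = 0.693147 / 6.50 = 0.1066 h⁻¹
Fraction remaining after one interval: r = e^(−kτ) = e^(−0.1066 × 13.3) = 0.2423
Before dose 6, 5 doses have been given (aged 1τ, 2τ, 3τ, 4τ, 5τ).
C_trough = C₀ × (r + r² + … + r^5) = C₀ × r(1−r^5)/(1−r)
        = 0.6338 × 0.2423 × (1 − 0.0008352) / (1 − 0.2423) = 0.2025 mg/L

0.20 mg/L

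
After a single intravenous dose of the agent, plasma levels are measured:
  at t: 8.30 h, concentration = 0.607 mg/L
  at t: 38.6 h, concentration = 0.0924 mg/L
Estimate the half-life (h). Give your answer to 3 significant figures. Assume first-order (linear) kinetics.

11.2 h

k = ln(C₁/C₂) / (t₂ − t₁) = ln(0.607/0.0924) / (38.6 − 8.30)
  = 1.882 / 30.30 = 0.06211 h⁻¹
t½ = ln2 / k = 0.693147 / 0.06211 = 11.16 h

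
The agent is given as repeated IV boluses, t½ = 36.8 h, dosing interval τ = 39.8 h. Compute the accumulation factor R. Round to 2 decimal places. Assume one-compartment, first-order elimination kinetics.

k = ln2 / t½ = 0.693147 / 36.8 = 0.01884 h⁻¹
e^(−kτ) = e^(−0.01884 × 39.8) = 0.4724
Accumulation ratio R = 1 / (1 − e^(−kτ)) = 1 / (1 − 0.4724) = 1.895

1.90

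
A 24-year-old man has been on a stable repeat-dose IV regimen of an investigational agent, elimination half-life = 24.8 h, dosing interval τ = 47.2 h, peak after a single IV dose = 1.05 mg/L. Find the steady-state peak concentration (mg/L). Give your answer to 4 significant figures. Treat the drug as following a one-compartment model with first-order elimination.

1.433 mg/L

k = ln2 / t½ = 0.693147 / 24.8 = 0.02795 h⁻¹
e^(−kτ) = e^(−0.02795 × 47.2) = 0.2673
Accumulation ratio R = 1 / (1 − e^(−kτ)) = 1 / (1 − 0.2673) = 1.365
Steady-state peak = C₀ × R = 1.05 × 1.365 = 1.433 mg/L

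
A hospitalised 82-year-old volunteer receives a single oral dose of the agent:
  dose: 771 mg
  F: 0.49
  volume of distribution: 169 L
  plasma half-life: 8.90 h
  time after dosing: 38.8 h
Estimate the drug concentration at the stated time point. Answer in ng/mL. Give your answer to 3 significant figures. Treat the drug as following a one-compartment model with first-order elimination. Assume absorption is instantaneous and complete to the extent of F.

Amount reaching circulation = F × Dose = 0.49 × 771.0 = 377.8 mg
C₀ = F·Dose / Vd = 377.8 / 169 = 2.236 mg/L
k = ln2 / t½ = 0.693147 / 8.90 = 0.07788 h⁻¹
C = C₀ · e^(−k·t) = 2.236 × e^(−0.07788 × 38.8)
  = 2.236 × 0.04872 = 0.1089 mg/L
Convert: 0.1089 mg/L × 1000 = 108.9 ng/mL

109 ng/mL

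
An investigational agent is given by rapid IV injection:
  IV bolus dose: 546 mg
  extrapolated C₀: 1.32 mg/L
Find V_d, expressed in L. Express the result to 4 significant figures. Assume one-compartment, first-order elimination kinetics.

Vd = Dose / C₀ = 546.0 / 1.32 = 413.6 L

413.6 L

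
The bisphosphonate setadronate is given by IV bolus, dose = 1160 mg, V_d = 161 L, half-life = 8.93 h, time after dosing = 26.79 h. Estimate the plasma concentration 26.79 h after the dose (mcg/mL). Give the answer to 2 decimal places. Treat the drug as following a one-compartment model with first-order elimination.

0.90 mcg/mL

C₀ = Dose / Vd = 1160 / 161 = 7.205 mg/L
k = ln2 / t½ = 0.693147 / 8.93 = 0.07762 h⁻¹
t / t½ = 26.79 / 8.93 = 3 half-lives
C = C₀ × (1/2)^3 = 7.205 × 0.1250 = 0.9006 mg/L
(0.9006 mg/L = 0.9006 mcg/mL)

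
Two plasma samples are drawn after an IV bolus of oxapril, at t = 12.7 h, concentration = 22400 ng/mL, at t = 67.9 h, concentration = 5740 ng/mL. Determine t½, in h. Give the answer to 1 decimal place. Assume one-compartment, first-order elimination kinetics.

28.1 h

k = ln(C₁/C₂) / (t₂ − t₁) = ln(22400/5740) / (67.9 − 12.7)
  = 1.362 / 55.20 = 0.02467 h⁻¹
t½ = ln2 / k = 0.693147 / 0.02467 = 28.10 h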